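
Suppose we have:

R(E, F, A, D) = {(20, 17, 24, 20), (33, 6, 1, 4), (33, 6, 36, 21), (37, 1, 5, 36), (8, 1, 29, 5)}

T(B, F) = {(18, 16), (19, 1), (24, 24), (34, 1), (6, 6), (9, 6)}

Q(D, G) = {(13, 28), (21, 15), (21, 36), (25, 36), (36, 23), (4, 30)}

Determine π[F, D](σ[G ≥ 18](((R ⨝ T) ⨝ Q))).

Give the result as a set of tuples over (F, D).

{(1, 36), (6, 21), (6, 4)}

Natural join on F: {(33, 6, 1, 4, 6), (33, 6, 1, 4, 9), (33, 6, 36, 21, 6), (33, 6, 36, 21, 9), (37, 1, 5, 36, 19), (37, 1, 5, 36, 34), (8, 1, 29, 5, 19), (8, 1, 29, 5, 34)}
Natural join on D: {(33, 6, 1, 4, 6, 30), (33, 6, 1, 4, 9, 30), (33, 6, 36, 21, 6, 15), (33, 6, 36, 21, 6, 36), (33, 6, 36, 21, 9, 15), (33, 6, 36, 21, 9, 36), (37, 1, 5, 36, 19, 23), (37, 1, 5, 36, 34, 23)}
σ[G ≥ 18]: keep tuples satisfying G ≥ 18 → {(33, 6, 1, 4, 6, 30), (33, 6, 1, 4, 9, 30), (33, 6, 36, 21, 6, 36), (33, 6, 36, 21, 9, 36), (37, 1, 5, 36, 19, 23), (37, 1, 5, 36, 34, 23)}
π[F, D]: project onto (F, D) (3 duplicate(s) eliminated) → {(1, 36), (6, 21), (6, 4)}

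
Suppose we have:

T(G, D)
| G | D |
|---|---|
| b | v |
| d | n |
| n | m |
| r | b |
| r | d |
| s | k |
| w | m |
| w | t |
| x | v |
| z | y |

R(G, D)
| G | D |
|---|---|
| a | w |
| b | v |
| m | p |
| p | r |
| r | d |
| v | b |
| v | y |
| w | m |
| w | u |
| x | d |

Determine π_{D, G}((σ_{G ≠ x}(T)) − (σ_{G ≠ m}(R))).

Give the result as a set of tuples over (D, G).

Apply σ_{G ≠ x}; surviving tuples: {(b, v), (d, n), (n, m), (r, b), (r, d), (s, k), (w, m), (w, t), (z, y)}
Apply σ_{G ≠ m}; surviving tuples: {(a, w), (b, v), (p, r), (r, d), (v, b), (v, y), (w, m), (w, u), (x, d)}
Difference: {(b, v), (d, n), (n, m), (r, b), (r, d), (s, k), (w, m), (w, t), (z, y)} with {(a, w), (b, v), (p, r), (r, d), (v, b), (v, y), (w, m), (w, u), (x, d)} → {(d, n), (n, m), (r, b), (s, k), (w, t), (z, y)}
π_{D, G} gives {(b, r), (k, s), (m, n), (n, d), (t, w), (y, z)}.

{(b, r), (k, s), (m, n), (n, d), (t, w), (y, z)}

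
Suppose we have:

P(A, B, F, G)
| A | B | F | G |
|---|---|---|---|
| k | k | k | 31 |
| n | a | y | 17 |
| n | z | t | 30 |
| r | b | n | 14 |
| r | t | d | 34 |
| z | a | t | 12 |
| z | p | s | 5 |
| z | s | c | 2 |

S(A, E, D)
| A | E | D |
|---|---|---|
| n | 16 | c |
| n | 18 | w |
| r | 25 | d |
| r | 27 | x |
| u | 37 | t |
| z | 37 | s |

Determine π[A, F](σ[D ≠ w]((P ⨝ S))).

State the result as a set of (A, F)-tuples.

{(n, t), (n, y), (r, d), (r, n), (z, c), (z, s), (z, t)}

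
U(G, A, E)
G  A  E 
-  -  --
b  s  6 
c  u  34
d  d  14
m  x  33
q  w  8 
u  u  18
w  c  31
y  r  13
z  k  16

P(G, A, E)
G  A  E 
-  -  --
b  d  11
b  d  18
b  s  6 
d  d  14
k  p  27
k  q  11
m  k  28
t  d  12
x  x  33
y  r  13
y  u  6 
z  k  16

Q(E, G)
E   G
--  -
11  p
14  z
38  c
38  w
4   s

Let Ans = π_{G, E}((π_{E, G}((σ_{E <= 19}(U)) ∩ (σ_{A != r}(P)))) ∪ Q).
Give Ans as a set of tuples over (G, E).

{(b, 6), (c, 38), (d, 14), (p, 11), (s, 4), (w, 38), (z, 14), (z, 16)}

Apply σ_{E <= 19}; surviving tuples: {(b, s, 6), (d, d, 14), (q, w, 8), (u, u, 18), (y, r, 13), (z, k, 16)}
Apply σ_{A != r}; surviving tuples: {(b, d, 11), (b, d, 18), (b, s, 6), (d, d, 14), (k, p, 27), (k, q, 11), (m, k, 28), (t, d, 12), (x, x, 33), (y, u, 6), (z, k, 16)}
Taking the intersection: {(b, s, 6), (d, d, 14), (z, k, 16)}
π_{E, G} gives {(14, d), (16, z), (6, b)}.
Taking the union: {(11, p), (14, d), (14, z), (16, z), (38, c), (38, w), (4, s), (6, b)}
π_{G, E} gives {(b, 6), (c, 38), (d, 14), (p, 11), (s, 4), (w, 38), (z, 14), (z, 16)}.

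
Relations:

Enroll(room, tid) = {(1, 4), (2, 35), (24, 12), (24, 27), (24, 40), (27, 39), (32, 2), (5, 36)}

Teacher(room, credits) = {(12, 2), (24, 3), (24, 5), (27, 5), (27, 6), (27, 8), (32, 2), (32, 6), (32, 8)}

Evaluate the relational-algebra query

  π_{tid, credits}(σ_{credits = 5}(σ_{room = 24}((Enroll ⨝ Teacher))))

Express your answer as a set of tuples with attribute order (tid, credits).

Enroll ⋈ Teacher (natural join on room): {(24, 12, 3), (24, 12, 5), (24, 27, 3), (24, 27, 5), (24, 40, 3), (24, 40, 5), (27, 39, 5), (27, 39, 6), (27, 39, 8), (32, 2, 2), (32, 2, 6), (32, 2, 8)}
Selection room = 24: {(24, 12, 3), (24, 12, 5), (24, 27, 3), (24, 27, 5), (24, 40, 3), (24, 40, 5)}
Selection credits = 5: {(24, 12, 5), (24, 27, 5), (24, 40, 5)}
π_{tid, credits} gives {(12, 5), (27, 5), (40, 5)}.

{(12, 5), (27, 5), (40, 5)}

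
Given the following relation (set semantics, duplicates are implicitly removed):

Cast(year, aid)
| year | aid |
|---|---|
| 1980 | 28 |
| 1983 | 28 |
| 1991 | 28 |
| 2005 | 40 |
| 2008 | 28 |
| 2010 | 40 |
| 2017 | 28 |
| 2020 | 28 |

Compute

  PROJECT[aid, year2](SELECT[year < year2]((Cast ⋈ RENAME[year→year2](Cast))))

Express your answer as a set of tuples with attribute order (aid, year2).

ρ[year→year2]: schema becomes (year2, aid); tuples unchanged.
Joining Cast and RENAME[year→year2](Cast) on aid yields {(1980, 28, 1980), (1980, 28, 1983), (1980, 28, 1991), (1980, 28, 2008), (1980, 28, 2017), (1980, 28, 2020), (1983, 28, 1980), (1983, 28, 1983), (1983, 28, 1991), (1983, 28, 2008), (1983, 28, 2017), (1983, 28, 2020), (1991, 28, 1980), (1991, 28, 1983), (1991, 28, 1991), (1991, 28, 2008), (1991, 28, 2017), (1991, 28, 2020), (2005, 40, 2005), (2005, 40, 2010), (2008, 28, 1980), (2008, 28, 1983), (2008, 28, 1991), (2008, 28, 2008), (2008, 28, 2017), (2008, 28, 2020), (2010, 40, 2005), (2010, 40, 2010), (2017, 28, 1980), (2017, 28, 1983), (2017, 28, 1991), (2017, 28, 2008), (2017, 28, 2017), (2017, 28, 2020), (2020, 28, 1980), (2020, 28, 1983), (2020, 28, 1991), (2020, 28, 2008), (2020, 28, 2017), (2020, 28, 2020)}.
σ[year < year2]: keep tuples satisfying year < year2 → {(1980, 28, 1983), (1980, 28, 1991), (1980, 28, 2008), (1980, 28, 2017), (1980, 28, 2020), (1983, 28, 1991), (1983, 28, 2008), (1983, 28, 2017), (1983, 28, 2020), (1991, 28, 2008), (1991, 28, 2017), (1991, 28, 2020), (2005, 40, 2010), (2008, 28, 2017), (2008, 28, 2020), (2017, 28, 2020)}
π[aid, year2]: project onto (aid, year2) (10 duplicate(s) eliminated) → {(28, 1983), (28, 1991), (28, 2008), (28, 2017), (28, 2020), (40, 2010)}

{(28, 1983), (28, 1991), (28, 2008), (28, 2017), (28, 2020), (40, 2010)}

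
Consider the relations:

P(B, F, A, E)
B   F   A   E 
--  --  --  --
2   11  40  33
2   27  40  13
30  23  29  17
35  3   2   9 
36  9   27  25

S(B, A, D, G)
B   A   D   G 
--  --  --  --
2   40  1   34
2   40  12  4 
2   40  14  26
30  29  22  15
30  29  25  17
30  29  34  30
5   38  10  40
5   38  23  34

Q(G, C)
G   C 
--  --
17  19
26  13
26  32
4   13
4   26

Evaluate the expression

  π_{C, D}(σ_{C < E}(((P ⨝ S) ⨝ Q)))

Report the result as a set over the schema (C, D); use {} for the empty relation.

{(13, 12), (13, 14), (26, 12), (32, 14)}

Joining P and S on B, A yields {(2, 11, 40, 33, 1, 34), (2, 11, 40, 33, 12, 4), (2, 11, 40, 33, 14, 26), (2, 27, 40, 13, 1, 34), (2, 27, 40, 13, 12, 4), (2, 27, 40, 13, 14, 26), (30, 23, 29, 17, 22, 15), (30, 23, 29, 17, 25, 17), (30, 23, 29, 17, 34, 30)}.
Joining (P ⨝ S) and Q on G yields {(2, 11, 40, 33, 12, 4, 13), (2, 11, 40, 33, 12, 4, 26), (2, 11, 40, 33, 14, 26, 13), (2, 11, 40, 33, 14, 26, 32), (2, 27, 40, 13, 12, 4, 13), (2, 27, 40, 13, 12, 4, 26), (2, 27, 40, 13, 14, 26, 13), (2, 27, 40, 13, 14, 26, 32), (30, 23, 29, 17, 25, 17, 19)}.
Filtering on C < E leaves {(2, 11, 40, 33, 12, 4, 13), (2, 11, 40, 33, 12, 4, 26), (2, 11, 40, 33, 14, 26, 13), (2, 11, 40, 33, 14, 26, 32)}.
Keep only column(s) C, D: {(13, 12), (13, 14), (26, 12), (32, 14)}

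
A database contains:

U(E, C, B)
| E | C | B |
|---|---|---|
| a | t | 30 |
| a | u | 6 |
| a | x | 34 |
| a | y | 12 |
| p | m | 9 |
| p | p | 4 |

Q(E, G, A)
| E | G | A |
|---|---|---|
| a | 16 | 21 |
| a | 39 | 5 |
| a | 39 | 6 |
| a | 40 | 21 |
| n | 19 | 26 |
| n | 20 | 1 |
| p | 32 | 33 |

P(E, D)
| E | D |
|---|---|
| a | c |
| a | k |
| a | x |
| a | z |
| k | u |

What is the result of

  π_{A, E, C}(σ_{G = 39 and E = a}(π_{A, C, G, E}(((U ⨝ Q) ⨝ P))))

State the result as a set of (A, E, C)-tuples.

{(5, a, t), (5, a, u), (5, a, x), (5, a, y), (6, a, t), (6, a, u), (6, a, x), (6, a, y)}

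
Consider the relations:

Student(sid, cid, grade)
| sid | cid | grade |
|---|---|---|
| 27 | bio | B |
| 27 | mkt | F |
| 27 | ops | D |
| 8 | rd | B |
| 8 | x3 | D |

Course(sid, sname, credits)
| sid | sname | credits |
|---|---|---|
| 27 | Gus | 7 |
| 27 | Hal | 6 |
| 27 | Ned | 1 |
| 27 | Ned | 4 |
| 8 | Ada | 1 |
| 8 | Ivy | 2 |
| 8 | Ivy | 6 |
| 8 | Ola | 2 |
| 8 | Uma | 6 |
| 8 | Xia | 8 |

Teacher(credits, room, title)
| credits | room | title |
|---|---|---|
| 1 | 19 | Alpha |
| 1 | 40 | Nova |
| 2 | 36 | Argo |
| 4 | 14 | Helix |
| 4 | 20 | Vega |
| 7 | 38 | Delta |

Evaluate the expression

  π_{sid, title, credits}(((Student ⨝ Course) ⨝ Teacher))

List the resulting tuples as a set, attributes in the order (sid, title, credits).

{(27, Alpha, 1), (27, Delta, 7), (27, Helix, 4), (27, Nova, 1), (27, Vega, 4), (8, Alpha, 1), (8, Argo, 2), (8, Nova, 1)}

Student ⋈ Course (natural join on sid): {(27, bio, B, Gus, 7), (27, bio, B, Hal, 6), (27, bio, B, Ned, 1), (27, bio, B, Ned, 4), (27, mkt, F, Gus, 7), (27, mkt, F, Hal, 6), (27, mkt, F, Ned, 1), (27, mkt, F, Ned, 4), (27, ops, D, Gus, 7), (27, ops, D, Hal, 6), (27, ops, D, Ned, 1), (27, ops, D, Ned, 4), (8, rd, B, Ada, 1), (8, rd, B, Ivy, 2), (8, rd, B, Ivy, 6), (8, rd, B, Ola, 2), (8, rd, B, Uma, 6), (8, rd, B, Xia, 8), (8, x3, D, Ada, 1), (8, x3, D, Ivy, 2), (8, x3, D, Ivy, 6), (8, x3, D, Ola, 2), (8, x3, D, Uma, 6), (8, x3, D, Xia, 8)}
(Student ⨝ Course) ⋈ Teacher (natural join on credits): {(27, bio, B, Gus, 7, 38, Delta), (27, bio, B, Ned, 1, 19, Alpha), (27, bio, B, Ned, 1, 40, Nova), (27, bio, B, Ned, 4, 14, Helix), (27, bio, B, Ned, 4, 20, Vega), (27, mkt, F, Gus, 7, 38, Delta), (27, mkt, F, Ned, 1, 19, Alpha), (27, mkt, F, Ned, 1, 40, Nova), (27, mkt, F, Ned, 4, 14, Helix), (27, mkt, F, Ned, 4, 20, Vega), (27, ops, D, Gus, 7, 38, Delta), (27, ops, D, Ned, 1, 19, Alpha), (27, ops, D, Ned, 1, 40, Nova), (27, ops, D, Ned, 4, 14, Helix), (27, ops, D, Ned, 4, 20, Vega), (8, rd, B, Ada, 1, 19, Alpha), (8, rd, B, Ada, 1, 40, Nova), (8, rd, B, Ivy, 2, 36, Argo), (8, rd, B, Ola, 2, 36, Argo), (8, x3, D, Ada, 1, 19, Alpha), (8, x3, D, Ada, 1, 40, Nova), (8, x3, D, Ivy, 2, 36, Argo), (8, x3, D, Ola, 2, 36, Argo)}
Projecting to sid, title, credits (15 duplicate(s) eliminated): {(27, Alpha, 1), (27, Delta, 7), (27, Helix, 4), (27, Nova, 1), (27, Vega, 4), (8, Alpha, 1), (8, Argo, 2), (8, Nova, 1)}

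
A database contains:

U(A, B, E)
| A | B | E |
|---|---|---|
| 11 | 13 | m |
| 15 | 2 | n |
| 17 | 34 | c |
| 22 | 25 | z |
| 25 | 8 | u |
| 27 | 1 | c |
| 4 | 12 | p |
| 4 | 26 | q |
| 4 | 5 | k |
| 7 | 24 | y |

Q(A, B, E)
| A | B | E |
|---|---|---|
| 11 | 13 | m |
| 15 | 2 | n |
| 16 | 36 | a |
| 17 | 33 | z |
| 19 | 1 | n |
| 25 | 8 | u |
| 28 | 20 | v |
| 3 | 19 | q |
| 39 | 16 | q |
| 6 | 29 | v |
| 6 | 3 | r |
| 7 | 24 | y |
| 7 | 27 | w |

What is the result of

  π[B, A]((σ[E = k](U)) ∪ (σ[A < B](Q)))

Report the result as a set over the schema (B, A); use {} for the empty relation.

σ[E = k]: keep tuples satisfying E = k → {(4, 5, k)}
σ[A < B]: keep tuples satisfying A < B → {(11, 13, m), (16, 36, a), (17, 33, z), (3, 19, q), (6, 29, v), (7, 24, y), (7, 27, w)}
Union: {(4, 5, k)} with {(11, 13, m), (16, 36, a), (17, 33, z), (3, 19, q), (6, 29, v), (7, 24, y), (7, 27, w)} → {(11, 13, m), (16, 36, a), (17, 33, z), (3, 19, q), (4, 5, k), (6, 29, v), (7, 24, y), (7, 27, w)}
π[B, A]: project onto (B, A) → {(13, 11), (19, 3), (24, 7), (27, 7), (29, 6), (33, 17), (36, 16), (5, 4)}

{(13, 11), (19, 3), (24, 7), (27, 7), (29, 6), (33, 17), (36, 16), (5, 4)}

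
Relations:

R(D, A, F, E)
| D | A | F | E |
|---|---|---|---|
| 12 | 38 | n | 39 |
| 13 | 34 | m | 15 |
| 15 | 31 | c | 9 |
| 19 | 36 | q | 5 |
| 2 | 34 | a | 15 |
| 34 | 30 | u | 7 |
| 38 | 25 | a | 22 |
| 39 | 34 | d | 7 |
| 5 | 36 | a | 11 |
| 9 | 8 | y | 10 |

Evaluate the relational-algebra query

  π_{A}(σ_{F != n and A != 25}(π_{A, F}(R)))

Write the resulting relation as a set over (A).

{30, 31, 34, 36, 8}

Projecting to A, F: {(25, a), (30, u), (31, c), (34, a), (34, d), (34, m), (36, a), (36, q), (38, n), (8, y)}
σ[F != n and A != 25]: keep tuples satisfying F != n and A != 25 → {(30, u), (31, c), (34, a), (34, d), (34, m), (36, a), (36, q), (8, y)}
Projecting to A (3 duplicate(s) eliminated): {30, 31, 34, 36, 8}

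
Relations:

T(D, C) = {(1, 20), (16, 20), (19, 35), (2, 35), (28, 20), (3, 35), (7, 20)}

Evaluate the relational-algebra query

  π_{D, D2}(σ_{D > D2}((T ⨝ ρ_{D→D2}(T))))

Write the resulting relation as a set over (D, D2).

ρ[D→D2]: schema becomes (D2, C); tuples unchanged.
T ⋈ ρ_{D→D2}(T) (natural join on C): {(1, 20, 1), (1, 20, 16), (1, 20, 28), (1, 20, 7), (16, 20, 1), (16, 20, 16), (16, 20, 28), (16, 20, 7), (19, 35, 19), (19, 35, 2), (19, 35, 3), (2, 35, 19), (2, 35, 2), (2, 35, 3), (28, 20, 1), (28, 20, 16), (28, 20, 28), (28, 20, 7), (3, 35, 19), (3, 35, 2), (3, 35, 3), (7, 20, 1), (7, 20, 16), (7, 20, 28), (7, 20, 7)}
Apply σ_{D > D2}; surviving tuples: {(16, 20, 1), (16, 20, 7), (19, 35, 2), (19, 35, 3), (28, 20, 1), (28, 20, 16), (28, 20, 7), (3, 35, 2), (7, 20, 1)}
π_{D, D2} gives {(16, 1), (16, 7), (19, 2), (19, 3), (28, 1), (28, 16), (28, 7), (3, 2), (7, 1)}.

{(16, 1), (16, 7), (19, 2), (19, 3), (28, 1), (28, 16), (28, 7), (3, 2), (7, 1)}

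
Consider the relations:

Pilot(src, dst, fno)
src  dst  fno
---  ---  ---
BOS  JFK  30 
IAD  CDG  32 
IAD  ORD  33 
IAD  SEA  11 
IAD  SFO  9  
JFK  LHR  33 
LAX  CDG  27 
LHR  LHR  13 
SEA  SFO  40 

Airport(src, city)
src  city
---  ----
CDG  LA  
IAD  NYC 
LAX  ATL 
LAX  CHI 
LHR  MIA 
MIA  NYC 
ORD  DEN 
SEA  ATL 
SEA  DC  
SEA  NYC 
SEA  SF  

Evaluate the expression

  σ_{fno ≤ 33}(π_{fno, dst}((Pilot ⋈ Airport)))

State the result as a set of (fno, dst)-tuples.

{(11, SEA), (13, LHR), (27, CDG), (32, CDG), (33, ORD), (9, SFO)}

Pilot ⋈ Airport (natural join on src): {(IAD, CDG, 32, NYC), (IAD, ORD, 33, NYC), (IAD, SEA, 11, NYC), (IAD, SFO, 9, NYC), (LAX, CDG, 27, ATL), (LAX, CDG, 27, CHI), (LHR, LHR, 13, MIA), (SEA, SFO, 40, ATL), (SEA, SFO, 40, DC), (SEA, SFO, 40, NYC), (SEA, SFO, 40, SF)}
π[fno, dst]: project onto (fno, dst) (4 duplicate(s) eliminated) → {(11, SEA), (13, LHR), (27, CDG), (32, CDG), (33, ORD), (40, SFO), (9, SFO)}
Apply σ_{fno ≤ 33}; surviving tuples: {(11, SEA), (13, LHR), (27, CDG), (32, CDG), (33, ORD), (9, SFO)}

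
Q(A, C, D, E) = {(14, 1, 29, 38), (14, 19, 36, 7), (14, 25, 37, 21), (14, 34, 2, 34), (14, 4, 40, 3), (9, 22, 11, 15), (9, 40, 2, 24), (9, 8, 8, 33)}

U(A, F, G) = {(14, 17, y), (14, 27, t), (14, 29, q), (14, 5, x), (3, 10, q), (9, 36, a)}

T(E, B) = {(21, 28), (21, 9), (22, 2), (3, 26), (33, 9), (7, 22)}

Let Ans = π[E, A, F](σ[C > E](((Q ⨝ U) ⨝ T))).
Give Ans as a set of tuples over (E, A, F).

{(21, 14, 17), (21, 14, 27), (21, 14, 29), (21, 14, 5), (3, 14, 17), (3, 14, 27), (3, 14, 29), (3, 14, 5), (7, 14, 17), (7, 14, 27), (7, 14, 29), (7, 14, 5)}

Joining Q and U on A yields {(14, 1, 29, 38, 17, y), (14, 1, 29, 38, 27, t), (14, 1, 29, 38, 29, q), (14, 1, 29, 38, 5, x), (14, 19, 36, 7, 17, y), (14, 19, 36, 7, 27, t), (14, 19, 36, 7, 29, q), (14, 19, 36, 7, 5, x), (14, 25, 37, 21, 17, y), (14, 25, 37, 21, 27, t), (14, 25, 37, 21, 29, q), (14, 25, 37, 21, 5, x), (14, 34, 2, 34, 17, y), (14, 34, 2, 34, 27, t), (14, 34, 2, 34, 29, q), (14, 34, 2, 34, 5, x), (14, 4, 40, 3, 17, y), (14, 4, 40, 3, 27, t), (14, 4, 40, 3, 29, q), (14, 4, 40, 3, 5, x), (9, 22, 11, 15, 36, a), (9, 40, 2, 24, 36, a), (9, 8, 8, 33, 36, a)}.
Joining (Q ⨝ U) and T on E yields {(14, 19, 36, 7, 17, y, 22), (14, 19, 36, 7, 27, t, 22), (14, 19, 36, 7, 29, q, 22), (14, 19, 36, 7, 5, x, 22), (14, 25, 37, 21, 17, y, 28), (14, 25, 37, 21, 17, y, 9), (14, 25, 37, 21, 27, t, 28), (14, 25, 37, 21, 27, t, 9), (14, 25, 37, 21, 29, q, 28), (14, 25, 37, 21, 29, q, 9), (14, 25, 37, 21, 5, x, 28), (14, 25, 37, 21, 5, x, 9), (14, 4, 40, 3, 17, y, 26), (14, 4, 40, 3, 27, t, 26), (14, 4, 40, 3, 29, q, 26), (14, 4, 40, 3, 5, x, 26), (9, 8, 8, 33, 36, a, 9)}.
Selection C > E: {(14, 19, 36, 7, 17, y, 22), (14, 19, 36, 7, 27, t, 22), (14, 19, 36, 7, 29, q, 22), (14, 19, 36, 7, 5, x, 22), (14, 25, 37, 21, 17, y, 28), (14, 25, 37, 21, 17, y, 9), (14, 25, 37, 21, 27, t, 28), (14, 25, 37, 21, 27, t, 9), (14, 25, 37, 21, 29, q, 28), (14, 25, 37, 21, 29, q, 9), (14, 25, 37, 21, 5, x, 28), (14, 25, 37, 21, 5, x, 9), (14, 4, 40, 3, 17, y, 26), (14, 4, 40, 3, 27, t, 26), (14, 4, 40, 3, 29, q, 26), (14, 4, 40, 3, 5, x, 26)}
Projecting to E, A, F (4 duplicate(s) eliminated): {(21, 14, 17), (21, 14, 27), (21, 14, 29), (21, 14, 5), (3, 14, 17), (3, 14, 27), (3, 14, 29), (3, 14, 5), (7, 14, 17), (7, 14, 27), (7, 14, 29), (7, 14, 5)}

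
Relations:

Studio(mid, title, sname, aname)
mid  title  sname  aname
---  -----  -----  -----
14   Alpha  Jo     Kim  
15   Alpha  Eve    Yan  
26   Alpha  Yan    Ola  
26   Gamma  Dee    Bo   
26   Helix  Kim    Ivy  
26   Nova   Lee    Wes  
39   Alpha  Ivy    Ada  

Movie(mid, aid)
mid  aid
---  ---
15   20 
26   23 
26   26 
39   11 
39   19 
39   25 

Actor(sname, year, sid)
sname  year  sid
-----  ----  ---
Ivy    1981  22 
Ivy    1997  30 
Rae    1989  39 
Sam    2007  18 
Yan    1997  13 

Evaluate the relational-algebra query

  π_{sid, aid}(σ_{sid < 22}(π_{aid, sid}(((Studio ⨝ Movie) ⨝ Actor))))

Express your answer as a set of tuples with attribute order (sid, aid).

{(13, 23), (13, 26)}

Natural join on mid: {(15, Alpha, Eve, Yan, 20), (26, Alpha, Yan, Ola, 23), (26, Alpha, Yan, Ola, 26), (26, Gamma, Dee, Bo, 23), (26, Gamma, Dee, Bo, 26), (26, Helix, Kim, Ivy, 23), (26, Helix, Kim, Ivy, 26), (26, Nova, Lee, Wes, 23), (26, Nova, Lee, Wes, 26), (39, Alpha, Ivy, Ada, 11), (39, Alpha, Ivy, Ada, 19), (39, Alpha, Ivy, Ada, 25)}
Natural join on sname: {(26, Alpha, Yan, Ola, 23, 1997, 13), (26, Alpha, Yan, Ola, 26, 1997, 13), (39, Alpha, Ivy, Ada, 11, 1981, 22), (39, Alpha, Ivy, Ada, 11, 1997, 30), (39, Alpha, Ivy, Ada, 19, 1981, 22), (39, Alpha, Ivy, Ada, 19, 1997, 30), (39, Alpha, Ivy, Ada, 25, 1981, 22), (39, Alpha, Ivy, Ada, 25, 1997, 30)}
Keep only column(s) aid, sid: {(11, 22), (11, 30), (19, 22), (19, 30), (23, 13), (25, 22), (25, 30), (26, 13)}
Selection sid < 22: {(23, 13), (26, 13)}
Keep only column(s) sid, aid: {(13, 23), (13, 26)}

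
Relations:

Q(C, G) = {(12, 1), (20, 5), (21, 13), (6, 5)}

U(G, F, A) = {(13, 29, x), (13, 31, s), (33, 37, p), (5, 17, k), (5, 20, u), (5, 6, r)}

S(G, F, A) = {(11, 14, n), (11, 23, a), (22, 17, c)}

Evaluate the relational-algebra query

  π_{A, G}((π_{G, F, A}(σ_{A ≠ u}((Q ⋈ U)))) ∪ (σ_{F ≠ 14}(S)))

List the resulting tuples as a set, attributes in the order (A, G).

{(a, 11), (c, 22), (k, 5), (r, 5), (s, 13), (x, 13)}

Natural join on G: {(20, 5, 17, k), (20, 5, 20, u), (20, 5, 6, r), (21, 13, 29, x), (21, 13, 31, s), (6, 5, 17, k), (6, 5, 20, u), (6, 5, 6, r)}
σ[A ≠ u]: keep tuples satisfying A ≠ u → {(20, 5, 17, k), (20, 5, 6, r), (21, 13, 29, x), (21, 13, 31, s), (6, 5, 17, k), (6, 5, 6, r)}
Keep only column(s) G, F, A (2 duplicate(s) eliminated): {(13, 29, x), (13, 31, s), (5, 17, k), (5, 6, r)}
σ[F ≠ 14]: keep tuples satisfying F ≠ 14 → {(11, 23, a), (22, 17, c)}
Set union of the two operands is {(11, 23, a), (13, 29, x), (13, 31, s), (22, 17, c), (5, 17, k), (5, 6, r)}.
Keep only column(s) A, G: {(a, 11), (c, 22), (k, 5), (r, 5), (s, 13), (x, 13)}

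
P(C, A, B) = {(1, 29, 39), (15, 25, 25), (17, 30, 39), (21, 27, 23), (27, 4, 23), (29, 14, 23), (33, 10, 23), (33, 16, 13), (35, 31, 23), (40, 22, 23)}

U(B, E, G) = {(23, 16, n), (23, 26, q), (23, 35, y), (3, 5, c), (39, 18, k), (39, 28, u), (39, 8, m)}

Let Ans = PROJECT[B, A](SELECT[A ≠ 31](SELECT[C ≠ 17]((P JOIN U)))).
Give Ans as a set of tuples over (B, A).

P ⋈ U (natural join on B): {(1, 29, 39, 18, k), (1, 29, 39, 28, u), (1, 29, 39, 8, m), (17, 30, 39, 18, k), (17, 30, 39, 28, u), (17, 30, 39, 8, m), (21, 27, 23, 16, n), (21, 27, 23, 26, q), (21, 27, 23, 35, y), (27, 4, 23, 16, n), (27, 4, 23, 26, q), (27, 4, 23, 35, y), (29, 14, 23, 16, n), (29, 14, 23, 26, q), (29, 14, 23, 35, y), (33, 10, 23, 16, n), (33, 10, 23, 26, q), (33, 10, 23, 35, y), (35, 31, 23, 16, n), (35, 31, 23, 26, q), (35, 31, 23, 35, y), (40, 22, 23, 16, n), (40, 22, 23, 26, q), (40, 22, 23, 35, y)}
Filtering on C ≠ 17 leaves {(1, 29, 39, 18, k), (1, 29, 39, 28, u), (1, 29, 39, 8, m), (21, 27, 23, 16, n), (21, 27, 23, 26, q), (21, 27, 23, 35, y), (27, 4, 23, 16, n), (27, 4, 23, 26, q), (27, 4, 23, 35, y), (29, 14, 23, 16, n), (29, 14, 23, 26, q), (29, 14, 23, 35, y), (33, 10, 23, 16, n), (33, 10, 23, 26, q), (33, 10, 23, 35, y), (35, 31, 23, 16, n), (35, 31, 23, 26, q), (35, 31, 23, 35, y), (40, 22, 23, 16, n), (40, 22, 23, 26, q), (40, 22, 23, 35, y)}.
Filtering on A ≠ 31 leaves {(1, 29, 39, 18, k), (1, 29, 39, 28, u), (1, 29, 39, 8, m), (21, 27, 23, 16, n), (21, 27, 23, 26, q), (21, 27, 23, 35, y), (27, 4, 23, 16, n), (27, 4, 23, 26, q), (27, 4, 23, 35, y), (29, 14, 23, 16, n), (29, 14, 23, 26, q), (29, 14, 23, 35, y), (33, 10, 23, 16, n), (33, 10, 23, 26, q), (33, 10, 23, 35, y), (40, 22, 23, 16, n), (40, 22, 23, 26, q), (40, 22, 23, 35, y)}.
Keep only column(s) B, A (12 duplicate(s) eliminated): {(23, 10), (23, 14), (23, 22), (23, 27), (23, 4), (39, 29)}

{(23, 10), (23, 14), (23, 22), (23, 27), (23, 4), (39, 29)}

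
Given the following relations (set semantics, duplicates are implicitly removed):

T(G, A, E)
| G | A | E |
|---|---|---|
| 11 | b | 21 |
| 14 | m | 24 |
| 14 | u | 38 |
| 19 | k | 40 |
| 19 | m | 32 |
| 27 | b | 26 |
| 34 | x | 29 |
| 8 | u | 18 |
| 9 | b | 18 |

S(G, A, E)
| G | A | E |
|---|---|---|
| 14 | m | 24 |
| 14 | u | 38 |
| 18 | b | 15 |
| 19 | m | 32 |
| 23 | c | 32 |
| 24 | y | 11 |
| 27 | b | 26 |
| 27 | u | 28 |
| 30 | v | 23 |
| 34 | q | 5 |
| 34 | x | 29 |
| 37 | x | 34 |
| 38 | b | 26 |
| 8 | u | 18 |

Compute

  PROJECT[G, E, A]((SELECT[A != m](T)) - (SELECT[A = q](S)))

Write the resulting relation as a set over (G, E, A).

Apply σ_{A != m}; surviving tuples: {(11, b, 21), (14, u, 38), (19, k, 40), (27, b, 26), (34, x, 29), (8, u, 18), (9, b, 18)}
Apply σ_{A = q}; surviving tuples: {(34, q, 5)}
Taking the difference: {(11, b, 21), (14, u, 38), (19, k, 40), (27, b, 26), (34, x, 29), (8, u, 18), (9, b, 18)}
Keep only column(s) G, E, A: {(11, 21, b), (14, 38, u), (19, 40, k), (27, 26, b), (34, 29, x), (8, 18, u), (9, 18, b)}

{(11, 21, b), (14, 38, u), (19, 40, k), (27, 26, b), (34, 29, x), (8, 18, u), (9, 18, b)}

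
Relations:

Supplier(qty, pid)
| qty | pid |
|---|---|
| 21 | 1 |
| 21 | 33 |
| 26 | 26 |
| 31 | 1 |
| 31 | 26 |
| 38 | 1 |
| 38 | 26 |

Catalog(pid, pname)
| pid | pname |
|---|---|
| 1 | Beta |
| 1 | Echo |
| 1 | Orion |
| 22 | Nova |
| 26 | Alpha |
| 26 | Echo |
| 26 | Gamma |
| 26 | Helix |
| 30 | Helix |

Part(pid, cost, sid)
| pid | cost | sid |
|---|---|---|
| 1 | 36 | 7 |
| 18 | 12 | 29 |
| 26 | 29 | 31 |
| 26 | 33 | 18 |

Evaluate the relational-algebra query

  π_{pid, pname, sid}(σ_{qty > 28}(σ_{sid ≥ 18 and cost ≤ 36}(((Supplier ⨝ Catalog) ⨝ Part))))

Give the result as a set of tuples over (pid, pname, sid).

{(26, Alpha, 18), (26, Alpha, 31), (26, Echo, 18), (26, Echo, 31), (26, Gamma, 18), (26, Gamma, 31), (26, Helix, 18), (26, Helix, 31)}

Natural join on pid: {(21, 1, Beta), (21, 1, Echo), (21, 1, Orion), (26, 26, Alpha), (26, 26, Echo), (26, 26, Gamma), (26, 26, Helix), (31, 1, Beta), (31, 1, Echo), (31, 1, Orion), (31, 26, Alpha), (31, 26, Echo), (31, 26, Gamma), (31, 26, Helix), (38, 1, Beta), (38, 1, Echo), (38, 1, Orion), (38, 26, Alpha), (38, 26, Echo), (38, 26, Gamma), (38, 26, Helix)}
Natural join on pid: {(21, 1, Beta, 36, 7), (21, 1, Echo, 36, 7), (21, 1, Orion, 36, 7), (26, 26, Alpha, 29, 31), (26, 26, Alpha, 33, 18), (26, 26, Echo, 29, 31), (26, 26, Echo, 33, 18), (26, 26, Gamma, 29, 31), (26, 26, Gamma, 33, 18), (26, 26, Helix, 29, 31), (26, 26, Helix, 33, 18), (31, 1, Beta, 36, 7), (31, 1, Echo, 36, 7), (31, 1, Orion, 36, 7), (31, 26, Alpha, 29, 31), (31, 26, Alpha, 33, 18), (31, 26, Echo, 29, 31), (31, 26, Echo, 33, 18), (31, 26, Gamma, 29, 31), (31, 26, Gamma, 33, 18), (31, 26, Helix, 29, 31), (31, 26, Helix, 33, 18), (38, 1, Beta, 36, 7), (38, 1, Echo, 36, 7), (38, 1, Orion, 36, 7), (38, 26, Alpha, 29, 31), (38, 26, Alpha, 33, 18), (38, 26, Echo, 29, 31), (38, 26, Echo, 33, 18), (38, 26, Gamma, 29, 31), (38, 26, Gamma, 33, 18), (38, 26, Helix, 29, 31), (38, 26, Helix, 33, 18)}
Apply σ_{sid ≥ 18 and cost ≤ 36}; surviving tuples: {(26, 26, Alpha, 29, 31), (26, 26, Alpha, 33, 18), (26, 26, Echo, 29, 31), (26, 26, Echo, 33, 18), (26, 26, Gamma, 29, 31), (26, 26, Gamma, 33, 18), (26, 26, Helix, 29, 31), (26, 26, Helix, 33, 18), (31, 26, Alpha, 29, 31), (31, 26, Alpha, 33, 18), (31, 26, Echo, 29, 31), (31, 26, Echo, 33, 18), (31, 26, Gamma, 29, 31), (31, 26, Gamma, 33, 18), (31, 26, Helix, 29, 31), (31, 26, Helix, 33, 18), (38, 26, Alpha, 29, 31), (38, 26, Alpha, 33, 18), (38, 26, Echo, 29, 31), (38, 26, Echo, 33, 18), (38, 26, Gamma, 29, 31), (38, 26, Gamma, 33, 18), (38, 26, Helix, 29, 31), (38, 26, Helix, 33, 18)}
Apply σ_{qty > 28}; surviving tuples: {(31, 26, Alpha, 29, 31), (31, 26, Alpha, 33, 18), (31, 26, Echo, 29, 31), (31, 26, Echo, 33, 18), (31, 26, Gamma, 29, 31), (31, 26, Gamma, 33, 18), (31, 26, Helix, 29, 31), (31, 26, Helix, 33, 18), (38, 26, Alpha, 29, 31), (38, 26, Alpha, 33, 18), (38, 26, Echo, 29, 31), (38, 26, Echo, 33, 18), (38, 26, Gamma, 29, 31), (38, 26, Gamma, 33, 18), (38, 26, Helix, 29, 31), (38, 26, Helix, 33, 18)}
π_{pid, pname, sid} gives {(26, Alpha, 18), (26, Alpha, 31), (26, Echo, 18), (26, Echo, 31), (26, Gamma, 18), (26, Gamma, 31), (26, Helix, 18), (26, Helix, 31)} (8 duplicate(s) eliminated).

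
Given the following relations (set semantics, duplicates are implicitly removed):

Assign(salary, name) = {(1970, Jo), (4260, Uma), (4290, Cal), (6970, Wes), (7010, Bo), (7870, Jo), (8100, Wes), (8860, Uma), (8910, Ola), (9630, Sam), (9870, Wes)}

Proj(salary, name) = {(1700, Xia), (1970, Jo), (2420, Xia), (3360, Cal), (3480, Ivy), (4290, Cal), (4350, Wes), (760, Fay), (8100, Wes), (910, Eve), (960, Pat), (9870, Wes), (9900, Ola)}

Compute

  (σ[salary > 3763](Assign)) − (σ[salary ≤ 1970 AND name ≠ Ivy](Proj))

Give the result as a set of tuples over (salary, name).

σ[salary > 3763]: keep tuples satisfying salary > 3763 → {(4260, Uma), (4290, Cal), (6970, Wes), (7010, Bo), (7870, Jo), (8100, Wes), (8860, Uma), (8910, Ola), (9630, Sam), (9870, Wes)}
σ[salary ≤ 1970 AND name ≠ Ivy]: keep tuples satisfying salary ≤ 1970 AND name ≠ Ivy → {(1700, Xia), (1970, Jo), (760, Fay), (910, Eve), (960, Pat)}
Taking the difference: {(4260, Uma), (4290, Cal), (6970, Wes), (7010, Bo), (7870, Jo), (8100, Wes), (8860, Uma), (8910, Ola), (9630, Sam), (9870, Wes)}

{(4260, Uma), (4290, Cal), (6970, Wes), (7010, Bo), (7870, Jo), (8100, Wes), (8860, Uma), (8910, Ola), (9630, Sam), (9870, Wes)}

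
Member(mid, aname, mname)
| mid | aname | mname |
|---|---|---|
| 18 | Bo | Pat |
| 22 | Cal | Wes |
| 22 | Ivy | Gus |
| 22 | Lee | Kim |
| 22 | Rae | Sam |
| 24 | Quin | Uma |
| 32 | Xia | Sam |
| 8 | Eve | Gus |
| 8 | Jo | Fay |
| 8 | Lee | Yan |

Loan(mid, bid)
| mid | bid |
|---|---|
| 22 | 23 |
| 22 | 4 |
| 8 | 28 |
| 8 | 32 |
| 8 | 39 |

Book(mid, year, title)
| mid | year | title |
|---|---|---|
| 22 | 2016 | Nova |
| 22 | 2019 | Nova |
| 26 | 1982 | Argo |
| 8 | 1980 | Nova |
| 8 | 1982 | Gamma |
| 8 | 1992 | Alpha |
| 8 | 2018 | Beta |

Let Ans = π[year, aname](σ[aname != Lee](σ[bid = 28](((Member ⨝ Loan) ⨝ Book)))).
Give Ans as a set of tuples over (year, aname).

{(1980, Eve), (1980, Jo), (1982, Eve), (1982, Jo), (1992, Eve), (1992, Jo), (2018, Eve), (2018, Jo)}

Natural join on mid: {(22, Cal, Wes, 23), (22, Cal, Wes, 4), (22, Ivy, Gus, 23), (22, Ivy, Gus, 4), (22, Lee, Kim, 23), (22, Lee, Kim, 4), (22, Rae, Sam, 23), (22, Rae, Sam, 4), (8, Eve, Gus, 28), (8, Eve, Gus, 32), (8, Eve, Gus, 39), (8, Jo, Fay, 28), (8, Jo, Fay, 32), (8, Jo, Fay, 39), (8, Lee, Yan, 28), (8, Lee, Yan, 32), (8, Lee, Yan, 39)}
Natural join on mid: {(22, Cal, Wes, 23, 2016, Nova), (22, Cal, Wes, 23, 2019, Nova), (22, Cal, Wes, 4, 2016, Nova), (22, Cal, Wes, 4, 2019, Nova), (22, Ivy, Gus, 23, 2016, Nova), (22, Ivy, Gus, 23, 2019, Nova), (22, Ivy, Gus, 4, 2016, Nova), (22, Ivy, Gus, 4, 2019, Nova), (22, Lee, Kim, 23, 2016, Nova), (22, Lee, Kim, 23, 2019, Nova), (22, Lee, Kim, 4, 2016, Nova), (22, Lee, Kim, 4, 2019, Nova), (22, Rae, Sam, 23, 2016, Nova), (22, Rae, Sam, 23, 2019, Nova), (22, Rae, Sam, 4, 2016, Nova), (22, Rae, Sam, 4, 2019, Nova), (8, Eve, Gus, 28, 1980, Nova), (8, Eve, Gus, 28, 1982, Gamma), (8, Eve, Gus, 28, 1992, Alpha), (8, Eve, Gus, 28, 2018, Beta), (8, Eve, Gus, 32, 1980, Nova), (8, Eve, Gus, 32, 1982, Gamma), (8, Eve, Gus, 32, 1992, Alpha), (8, Eve, Gus, 32, 2018, Beta), (8, Eve, Gus, 39, 1980, Nova), (8, Eve, Gus, 39, 1982, Gamma), (8, Eve, Gus, 39, 1992, Alpha), (8, Eve, Gus, 39, 2018, Beta), (8, Jo, Fay, 28, 1980, Nova), (8, Jo, Fay, 28, 1982, Gamma), (8, Jo, Fay, 28, 1992, Alpha), (8, Jo, Fay, 28, 2018, Beta), (8, Jo, Fay, 32, 1980, Nova), (8, Jo, Fay, 32, 1982, Gamma), (8, Jo, Fay, 32, 1992, Alpha), (8, Jo, Fay, 32, 2018, Beta), (8, Jo, Fay, 39, 1980, Nova), (8, Jo, Fay, 39, 1982, Gamma), (8, Jo, Fay, 39, 1992, Alpha), (8, Jo, Fay, 39, 2018, Beta), (8, Lee, Yan, 28, 1980, Nova), (8, Lee, Yan, 28, 1982, Gamma), (8, Lee, Yan, 28, 1992, Alpha), (8, Lee, Yan, 28, 2018, Beta), (8, Lee, Yan, 32, 1980, Nova), (8, Lee, Yan, 32, 1982, Gamma), (8, Lee, Yan, 32, 1992, Alpha), (8, Lee, Yan, 32, 2018, Beta), (8, Lee, Yan, 39, 1980, Nova), (8, Lee, Yan, 39, 1982, Gamma), (8, Lee, Yan, 39, 1992, Alpha), (8, Lee, Yan, 39, 2018, Beta)}
σ[bid = 28]: keep tuples satisfying bid = 28 → {(8, Eve, Gus, 28, 1980, Nova), (8, Eve, Gus, 28, 1982, Gamma), (8, Eve, Gus, 28, 1992, Alpha), (8, Eve, Gus, 28, 2018, Beta), (8, Jo, Fay, 28, 1980, Nova), (8, Jo, Fay, 28, 1982, Gamma), (8, Jo, Fay, 28, 1992, Alpha), (8, Jo, Fay, 28, 2018, Beta), (8, Lee, Yan, 28, 1980, Nova), (8, Lee, Yan, 28, 1982, Gamma), (8, Lee, Yan, 28, 1992, Alpha), (8, Lee, Yan, 28, 2018, Beta)}
σ[aname != Lee]: keep tuples satisfying aname != Lee → {(8, Eve, Gus, 28, 1980, Nova), (8, Eve, Gus, 28, 1982, Gamma), (8, Eve, Gus, 28, 1992, Alpha), (8, Eve, Gus, 28, 2018, Beta), (8, Jo, Fay, 28, 1980, Nova), (8, Jo, Fay, 28, 1982, Gamma), (8, Jo, Fay, 28, 1992, Alpha), (8, Jo, Fay, 28, 2018, Beta)}
π[year, aname]: project onto (year, aname) → {(1980, Eve), (1980, Jo), (1982, Eve), (1982, Jo), (1992, Eve), (1992, Jo), (2018, Eve), (2018, Jo)}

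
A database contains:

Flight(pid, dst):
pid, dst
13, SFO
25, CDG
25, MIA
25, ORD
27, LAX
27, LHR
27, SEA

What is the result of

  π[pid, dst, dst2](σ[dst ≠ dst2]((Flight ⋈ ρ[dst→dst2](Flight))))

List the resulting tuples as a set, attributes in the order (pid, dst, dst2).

{(25, CDG, MIA), (25, CDG, ORD), (25, MIA, CDG), (25, MIA, ORD), (25, ORD, CDG), (25, ORD, MIA), (27, LAX, LHR), (27, LAX, SEA), (27, LHR, LAX), (27, LHR, SEA), (27, SEA, LAX), (27, SEA, LHR)}

ρ[dst→dst2]: schema becomes (pid, dst2); tuples unchanged.
Natural join on pid: {(13, SFO, SFO), (25, CDG, CDG), (25, CDG, MIA), (25, CDG, ORD), (25, MIA, CDG), (25, MIA, MIA), (25, MIA, ORD), (25, ORD, CDG), (25, ORD, MIA), (25, ORD, ORD), (27, LAX, LAX), (27, LAX, LHR), (27, LAX, SEA), (27, LHR, LAX), (27, LHR, LHR), (27, LHR, SEA), (27, SEA, LAX), (27, SEA, LHR), (27, SEA, SEA)}
σ[dst ≠ dst2]: keep tuples satisfying dst ≠ dst2 → {(25, CDG, MIA), (25, CDG, ORD), (25, MIA, CDG), (25, MIA, ORD), (25, ORD, CDG), (25, ORD, MIA), (27, LAX, LHR), (27, LAX, SEA), (27, LHR, LAX), (27, LHR, SEA), (27, SEA, LAX), (27, SEA, LHR)}
π_{pid, dst, dst2} gives {(25, CDG, MIA), (25, CDG, ORD), (25, MIA, CDG), (25, MIA, ORD), (25, ORD, CDG), (25, ORD, MIA), (27, LAX, LHR), (27, LAX, SEA), (27, LHR, LAX), (27, LHR, SEA), (27, SEA, LAX), (27, SEA, LHR)}.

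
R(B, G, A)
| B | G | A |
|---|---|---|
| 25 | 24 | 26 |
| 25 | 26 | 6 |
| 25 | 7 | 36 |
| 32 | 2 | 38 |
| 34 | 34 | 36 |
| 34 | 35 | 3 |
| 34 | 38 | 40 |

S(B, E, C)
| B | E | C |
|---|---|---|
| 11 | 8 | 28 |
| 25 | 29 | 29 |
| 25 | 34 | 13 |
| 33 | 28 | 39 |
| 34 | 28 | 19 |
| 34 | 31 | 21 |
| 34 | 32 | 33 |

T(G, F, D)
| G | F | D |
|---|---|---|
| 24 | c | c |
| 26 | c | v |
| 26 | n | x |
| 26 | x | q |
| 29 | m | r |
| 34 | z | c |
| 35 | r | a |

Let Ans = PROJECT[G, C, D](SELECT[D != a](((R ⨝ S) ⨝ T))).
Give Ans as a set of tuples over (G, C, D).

Natural join on B: {(25, 24, 26, 29, 29), (25, 24, 26, 34, 13), (25, 26, 6, 29, 29), (25, 26, 6, 34, 13), (25, 7, 36, 29, 29), (25, 7, 36, 34, 13), (34, 34, 36, 28, 19), (34, 34, 36, 31, 21), (34, 34, 36, 32, 33), (34, 35, 3, 28, 19), (34, 35, 3, 31, 21), (34, 35, 3, 32, 33), (34, 38, 40, 28, 19), (34, 38, 40, 31, 21), (34, 38, 40, 32, 33)}
Natural join on G: {(25, 24, 26, 29, 29, c, c), (25, 24, 26, 34, 13, c, c), (25, 26, 6, 29, 29, c, v), (25, 26, 6, 29, 29, n, x), (25, 26, 6, 29, 29, x, q), (25, 26, 6, 34, 13, c, v), (25, 26, 6, 34, 13, n, x), (25, 26, 6, 34, 13, x, q), (34, 34, 36, 28, 19, z, c), (34, 34, 36, 31, 21, z, c), (34, 34, 36, 32, 33, z, c), (34, 35, 3, 28, 19, r, a), (34, 35, 3, 31, 21, r, a), (34, 35, 3, 32, 33, r, a)}
Apply σ_{D != a}; surviving tuples: {(25, 24, 26, 29, 29, c, c), (25, 24, 26, 34, 13, c, c), (25, 26, 6, 29, 29, c, v), (25, 26, 6, 29, 29, n, x), (25, 26, 6, 29, 29, x, q), (25, 26, 6, 34, 13, c, v), (25, 26, 6, 34, 13, n, x), (25, 26, 6, 34, 13, x, q), (34, 34, 36, 28, 19, z, c), (34, 34, 36, 31, 21, z, c), (34, 34, 36, 32, 33, z, c)}
π_{G, C, D} gives {(24, 13, c), (24, 29, c), (26, 13, q), (26, 13, v), (26, 13, x), (26, 29, q), (26, 29, v), (26, 29, x), (34, 19, c), (34, 21, c), (34, 33, c)}.

{(24, 13, c), (24, 29, c), (26, 13, q), (26, 13, v), (26, 13, x), (26, 29, q), (26, 29, v), (26, 29, x), (34, 19, c), (34, 21, c), (34, 33, c)}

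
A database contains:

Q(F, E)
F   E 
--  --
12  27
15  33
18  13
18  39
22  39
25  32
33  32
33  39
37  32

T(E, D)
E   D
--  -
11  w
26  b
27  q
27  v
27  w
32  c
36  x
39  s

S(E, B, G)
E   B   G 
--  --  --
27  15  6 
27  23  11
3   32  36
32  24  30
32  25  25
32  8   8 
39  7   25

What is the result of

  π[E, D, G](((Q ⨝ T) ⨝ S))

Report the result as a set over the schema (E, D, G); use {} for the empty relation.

Joining Q and T on E yields {(12, 27, q), (12, 27, v), (12, 27, w), (18, 39, s), (22, 39, s), (25, 32, c), (33, 32, c), (33, 39, s), (37, 32, c)}.
Joining (Q ⨝ T) and S on E yields {(12, 27, q, 15, 6), (12, 27, q, 23, 11), (12, 27, v, 15, 6), (12, 27, v, 23, 11), (12, 27, w, 15, 6), (12, 27, w, 23, 11), (18, 39, s, 7, 25), (22, 39, s, 7, 25), (25, 32, c, 24, 30), (25, 32, c, 25, 25), (25, 32, c, 8, 8), (33, 32, c, 24, 30), (33, 32, c, 25, 25), (33, 32, c, 8, 8), (33, 39, s, 7, 25), (37, 32, c, 24, 30), (37, 32, c, 25, 25), (37, 32, c, 8, 8)}.
π[E, D, G]: project onto (E, D, G) (8 duplicate(s) eliminated) → {(27, q, 11), (27, q, 6), (27, v, 11), (27, v, 6), (27, w, 11), (27, w, 6), (32, c, 25), (32, c, 30), (32, c, 8), (39, s, 25)}

{(27, q, 11), (27, q, 6), (27, v, 11), (27, v, 6), (27, w, 11), (27, w, 6), (32, c, 25), (32, c, 30), (32, c, 8), (39, s, 25)}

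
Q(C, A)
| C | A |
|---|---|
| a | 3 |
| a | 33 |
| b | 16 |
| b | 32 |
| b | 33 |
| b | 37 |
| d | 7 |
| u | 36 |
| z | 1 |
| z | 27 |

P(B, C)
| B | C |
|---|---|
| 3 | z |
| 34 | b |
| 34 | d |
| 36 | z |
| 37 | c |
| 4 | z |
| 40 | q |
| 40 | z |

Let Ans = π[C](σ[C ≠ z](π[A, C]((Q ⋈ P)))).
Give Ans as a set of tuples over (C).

{b, d}

Q ⋈ P (natural join on C): {(b, 16, 34), (b, 32, 34), (b, 33, 34), (b, 37, 34), (d, 7, 34), (z, 1, 3), (z, 1, 36), (z, 1, 4), (z, 1, 40), (z, 27, 3), (z, 27, 36), (z, 27, 4), (z, 27, 40)}
Keep only column(s) A, C (6 duplicate(s) eliminated): {(1, z), (16, b), (27, z), (32, b), (33, b), (37, b), (7, d)}
Apply σ_{C ≠ z}; surviving tuples: {(16, b), (32, b), (33, b), (37, b), (7, d)}
Keep only column(s) C (3 duplicate(s) eliminated): {b, d}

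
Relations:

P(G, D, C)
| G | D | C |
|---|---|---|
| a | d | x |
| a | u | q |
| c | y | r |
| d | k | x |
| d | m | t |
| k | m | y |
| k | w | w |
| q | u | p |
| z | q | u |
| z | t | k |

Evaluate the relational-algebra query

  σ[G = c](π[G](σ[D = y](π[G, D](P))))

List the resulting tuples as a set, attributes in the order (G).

Keep only column(s) G, D: {(a, d), (a, u), (c, y), (d, k), (d, m), (k, m), (k, w), (q, u), (z, q), (z, t)}
Apply σ_{D = y}; surviving tuples: {(c, y)}
Keep only column(s) G: {c}
Apply σ_{G = c}; surviving tuples: {c}

{c}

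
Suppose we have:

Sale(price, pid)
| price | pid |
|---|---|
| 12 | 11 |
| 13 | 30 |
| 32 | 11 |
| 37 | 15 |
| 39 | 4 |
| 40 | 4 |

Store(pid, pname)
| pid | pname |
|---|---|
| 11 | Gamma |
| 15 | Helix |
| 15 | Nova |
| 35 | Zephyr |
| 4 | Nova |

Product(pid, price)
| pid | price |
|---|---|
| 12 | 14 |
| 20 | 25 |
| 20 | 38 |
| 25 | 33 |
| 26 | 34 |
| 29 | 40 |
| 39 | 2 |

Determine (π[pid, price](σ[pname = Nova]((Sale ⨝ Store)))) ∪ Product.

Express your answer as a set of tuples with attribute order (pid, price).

{(12, 14), (15, 37), (20, 25), (20, 38), (25, 33), (26, 34), (29, 40), (39, 2), (4, 39), (4, 40)}

Joining Sale and Store on pid yields {(12, 11, Gamma), (32, 11, Gamma), (37, 15, Helix), (37, 15, Nova), (39, 4, Nova), (40, 4, Nova)}.
Apply σ_{pname = Nova}; surviving tuples: {(37, 15, Nova), (39, 4, Nova), (40, 4, Nova)}
π_{pid, price} gives {(15, 37), (4, 39), (4, 40)}.
Union: {(15, 37), (4, 39), (4, 40)} with {(12, 14), (20, 25), (20, 38), (25, 33), (26, 34), (29, 40), (39, 2)} → {(12, 14), (15, 37), (20, 25), (20, 38), (25, 33), (26, 34), (29, 40), (39, 2), (4, 39), (4, 40)}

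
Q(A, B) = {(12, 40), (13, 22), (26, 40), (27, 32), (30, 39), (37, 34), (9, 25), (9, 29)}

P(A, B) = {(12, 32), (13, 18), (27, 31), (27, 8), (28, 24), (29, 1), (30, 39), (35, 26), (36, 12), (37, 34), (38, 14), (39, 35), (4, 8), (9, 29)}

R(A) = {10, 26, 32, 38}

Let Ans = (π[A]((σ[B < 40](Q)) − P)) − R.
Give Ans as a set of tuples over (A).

{13, 27, 9}

σ[B < 40]: keep tuples satisfying B < 40 → {(13, 22), (27, 32), (30, 39), (37, 34), (9, 25), (9, 29)}
Set difference of the two operands is {(13, 22), (27, 32), (9, 25)}.
π[A]: project onto (A) → {13, 27, 9}
Set difference of the two operands is {13, 27, 9}.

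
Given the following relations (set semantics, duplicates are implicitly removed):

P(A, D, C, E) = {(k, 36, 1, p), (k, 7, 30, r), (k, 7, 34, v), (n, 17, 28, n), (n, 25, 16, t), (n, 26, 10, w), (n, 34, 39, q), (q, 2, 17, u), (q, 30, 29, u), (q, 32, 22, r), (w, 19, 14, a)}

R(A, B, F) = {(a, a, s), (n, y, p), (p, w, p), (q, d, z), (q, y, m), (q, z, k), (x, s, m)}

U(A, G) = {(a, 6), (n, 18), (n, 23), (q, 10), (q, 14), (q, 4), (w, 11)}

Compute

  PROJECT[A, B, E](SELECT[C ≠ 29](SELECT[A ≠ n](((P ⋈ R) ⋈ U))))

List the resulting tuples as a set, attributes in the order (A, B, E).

Joining P and R on A yields {(n, 17, 28, n, y, p), (n, 25, 16, t, y, p), (n, 26, 10, w, y, p), (n, 34, 39, q, y, p), (q, 2, 17, u, d, z), (q, 2, 17, u, y, m), (q, 2, 17, u, z, k), (q, 30, 29, u, d, z), (q, 30, 29, u, y, m), (q, 30, 29, u, z, k), (q, 32, 22, r, d, z), (q, 32, 22, r, y, m), (q, 32, 22, r, z, k)}.
Joining (P ⋈ R) and U on A yields {(n, 17, 28, n, y, p, 18), (n, 17, 28, n, y, p, 23), (n, 25, 16, t, y, p, 18), (n, 25, 16, t, y, p, 23), (n, 26, 10, w, y, p, 18), (n, 26, 10, w, y, p, 23), (n, 34, 39, q, y, p, 18), (n, 34, 39, q, y, p, 23), (q, 2, 17, u, d, z, 10), (q, 2, 17, u, d, z, 14), (q, 2, 17, u, d, z, 4), (q, 2, 17, u, y, m, 10), (q, 2, 17, u, y, m, 14), (q, 2, 17, u, y, m, 4), (q, 2, 17, u, z, k, 10), (q, 2, 17, u, z, k, 14), (q, 2, 17, u, z, k, 4), (q, 30, 29, u, d, z, 10), (q, 30, 29, u, d, z, 14), (q, 30, 29, u, d, z, 4), (q, 30, 29, u, y, m, 10), (q, 30, 29, u, y, m, 14), (q, 30, 29, u, y, m, 4), (q, 30, 29, u, z, k, 10), (q, 30, 29, u, z, k, 14), (q, 30, 29, u, z, k, 4), (q, 32, 22, r, d, z, 10), (q, 32, 22, r, d, z, 14), (q, 32, 22, r, d, z, 4), (q, 32, 22, r, y, m, 10), (q, 32, 22, r, y, m, 14), (q, 32, 22, r, y, m, 4), (q, 32, 22, r, z, k, 10), (q, 32, 22, r, z, k, 14), (q, 32, 22, r, z, k, 4)}.
Filtering on A ≠ n leaves {(q, 2, 17, u, d, z, 10), (q, 2, 17, u, d, z, 14), (q, 2, 17, u, d, z, 4), (q, 2, 17, u, y, m, 10), (q, 2, 17, u, y, m, 14), (q, 2, 17, u, y, m, 4), (q, 2, 17, u, z, k, 10), (q, 2, 17, u, z, k, 14), (q, 2, 17, u, z, k, 4), (q, 30, 29, u, d, z, 10), (q, 30, 29, u, d, z, 14), (q, 30, 29, u, d, z, 4), (q, 30, 29, u, y, m, 10), (q, 30, 29, u, y, m, 14), (q, 30, 29, u, y, m, 4), (q, 30, 29, u, z, k, 10), (q, 30, 29, u, z, k, 14), (q, 30, 29, u, z, k, 4), (q, 32, 22, r, d, z, 10), (q, 32, 22, r, d, z, 14), (q, 32, 22, r, d, z, 4), (q, 32, 22, r, y, m, 10), (q, 32, 22, r, y, m, 14), (q, 32, 22, r, y, m, 4), (q, 32, 22, r, z, k, 10), (q, 32, 22, r, z, k, 14), (q, 32, 22, r, z, k, 4)}.
Filtering on C ≠ 29 leaves {(q, 2, 17, u, d, z, 10), (q, 2, 17, u, d, z, 14), (q, 2, 17, u, d, z, 4), (q, 2, 17, u, y, m, 10), (q, 2, 17, u, y, m, 14), (q, 2, 17, u, y, m, 4), (q, 2, 17, u, z, k, 10), (q, 2, 17, u, z, k, 14), (q, 2, 17, u, z, k, 4), (q, 32, 22, r, d, z, 10), (q, 32, 22, r, d, z, 14), (q, 32, 22, r, d, z, 4), (q, 32, 22, r, y, m, 10), (q, 32, 22, r, y, m, 14), (q, 32, 22, r, y, m, 4), (q, 32, 22, r, z, k, 10), (q, 32, 22, r, z, k, 14), (q, 32, 22, r, z, k, 4)}.
Projecting to A, B, E (12 duplicate(s) eliminated): {(q, d, r), (q, d, u), (q, y, r), (q, y, u), (q, z, r), (q, z, u)}

{(q, d, r), (q, d, u), (q, y, r), (q, y, u), (q, z, r), (q, z, u)}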